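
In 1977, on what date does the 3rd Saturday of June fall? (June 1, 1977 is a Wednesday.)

18 June 1977

June 1977 begins on a Wednesday, so the first Saturday is June 4 (3 days later).
The 3rd Saturday is 2 weeks later: 4 + 14 = 18.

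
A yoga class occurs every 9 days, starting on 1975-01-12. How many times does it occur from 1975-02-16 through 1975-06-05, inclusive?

13

Occurrences land 9·i days after 1975-01-12 for i = 0, 1, 2, …
1975-02-16 is 35 days after the start; 35 ÷ 9 = 3 remainder 8; since the remainder is 8, round up to i = 4. First occurrence in the window: #5 on 1975-02-17 (4×9 = 36 days in).
1975-06-05 is 144 days after the start; 144 ÷ 9 = 16 remainder 0. Last occurrence in the window: #17 on 1975-06-05.
Occurrences #5 through #17: 13 in total.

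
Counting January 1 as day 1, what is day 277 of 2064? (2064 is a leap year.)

Oct 3, 2064

Jan has 31 days (277 − 31 = 246 remain).
Feb has 29 days (246 − 29 = 217 remain).
Mar has 31 days (217 − 31 = 186 remain).
Apr has 30 days (186 − 30 = 156 remain).
May has 31 days (156 − 31 = 125 remain).
Jun has 30 days (125 − 30 = 95 remain).
Jul has 31 days (95 − 31 = 64 remain).
Aug has 31 days (64 − 31 = 33 remain).
Sep has 30 days (33 − 30 = 3 remain).
3 into Oct → Oct 3.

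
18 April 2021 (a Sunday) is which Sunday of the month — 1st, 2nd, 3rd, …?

3rd

Day 18 falls in week ⌈18/7⌉ of the month.
Days 1–7 hold the 1st Sunday, 8–14 the 2nd, 15–21 the 3rd, 22–28 the 4th, 29–31 the 5th.
18 is in the range for the 3rd.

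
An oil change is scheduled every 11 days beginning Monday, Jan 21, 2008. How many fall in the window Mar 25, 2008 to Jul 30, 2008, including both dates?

12

Occurrences land 11·i days after Jan 21, 2008 for i = 0, 1, 2, …
Mar 25, 2008 is 64 days after the start; 64 ÷ 11 = 5 remainder 9; since the remainder is 9, round up to i = 6. First occurrence in the window: #7 on Mar 27, 2008 (6×11 = 66 days in).
Jul 30, 2008 is 191 days after the start; 191 ÷ 11 = 17 remainder 4. Last occurrence in the window: #18 on Jul 26, 2008.
Occurrences #7 through #18: 12 in total.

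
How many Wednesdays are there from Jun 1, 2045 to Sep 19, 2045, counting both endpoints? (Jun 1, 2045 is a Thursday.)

Jun 1, 2045 is a Thursday; the first Wednesday on or after it is Jun 7, 2045 (6 days later).
From Jun 7, 2045 to Sep 19, 2045: 23 + 31 + 31 + 19 = 104 days (rest of Jun, Jul, Aug, Sep).
104 ÷ 7 = 14 full weeks with remainder 6, so 14 more Wednesdays after the first → 15.

15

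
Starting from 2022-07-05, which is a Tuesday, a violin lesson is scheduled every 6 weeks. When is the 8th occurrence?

2023-04-25

The 8th occurrence is 7 intervals after the first: 7 × 42 = 294 days after 2022-07-05.
July has 31 days — 26 days to the end of July leaves 268.
August has 31 days (237 left).
September has 30 days (207 left).
October has 31 days (176 left).
November has 30 days (146 left).
December has 31 days (115 left).
January has 31 days (84 left).
February has 28 days (56 left).
March has 31 days (25 left).
25 days into April → 2023-04-25.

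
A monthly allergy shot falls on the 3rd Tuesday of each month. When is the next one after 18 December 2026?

December 2026 starts on a Tuesday; its first Tuesday is the 1st, so the 3rd Tuesday is the 15th — 15 December 2026.
That is not after 18 December 2026, so look at January 2027.
January 2027 starts on a Friday; its first Tuesday is the 5th, so the 3rd Tuesday is the 19th — 19 January 2027.

19 January 2027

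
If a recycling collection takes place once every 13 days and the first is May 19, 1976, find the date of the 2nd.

June 1, 1976

The 2nd occurrence is 1 interval after the first: 1 × 13 = 13 days after May 19, 1976.
May has 31 days — 12 days to the end of May leaves 1.
1 day into June → June 1, 1976.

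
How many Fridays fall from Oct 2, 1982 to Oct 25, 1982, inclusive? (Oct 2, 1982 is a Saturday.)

Oct 2, 1982 is a Saturday; the first Friday on or after it is Oct 8, 1982 (6 days later).
From Oct 8, 1982 to Oct 25, 1982 is 25 − 8 = 17 days.
17 ÷ 7 = 2 full weeks with remainder 3, so 2 more Fridays after the first → 3.

3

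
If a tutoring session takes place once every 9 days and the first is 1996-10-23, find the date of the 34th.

The 34th occurrence is 33 intervals after the first: 33 × 9 = 297 days after 1996-10-23.
October has 31 days — 8 days to the end of October leaves 289.
November has 30 days (259 left).
December has 31 days (228 left).
January has 31 days (197 left).
February has 28 days (169 left).
March has 31 days (138 left).
April has 30 days (108 left).
May has 31 days (77 left).
June has 30 days (47 left).
July has 31 days (16 left).
16 days into August → 1997-08-16.

1997-08-16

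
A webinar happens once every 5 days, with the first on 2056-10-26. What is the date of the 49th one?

The 49th occurrence is 48 intervals after the first: 48 × 5 = 240 days after 2056-10-26.
October has 31 days — 5 days to the end of October leaves 235.
November has 30 days (205 left).
December has 31 days (174 left).
January has 31 days (143 left).
February has 28 days (115 left).
March has 31 days (84 left).
April has 30 days (54 left).
May has 31 days (23 left).
23 days into June → 2057-06-23.

2057-06-23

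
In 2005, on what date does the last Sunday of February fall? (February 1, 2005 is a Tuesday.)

February 27, 2005

February 2005 begins on a Tuesday, so the first Sunday is February 6 (5 days later).
February 2005 has 28 days. Adding weeks: 6, 13, 20, 27 — the last one ≤ 28 is the 27th.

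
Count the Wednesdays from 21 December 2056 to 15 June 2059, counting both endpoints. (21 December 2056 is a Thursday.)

21 December 2056 is a Thursday; the first Wednesday on or after it is 27 December 2056 (6 days later).
From 27 December 2056 to 15 June 2059: 4 + 365 + 365 + 166 = 900 days (rest of 2056, 2057, 2058, to 15 June 2059 in 2059).
900 ÷ 7 = 128 full weeks with remainder 4, so 128 more Wednesdays after the first → 129.

129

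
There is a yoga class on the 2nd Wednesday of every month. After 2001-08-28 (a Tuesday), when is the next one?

August 2001 starts on a Wednesday; its first Wednesday is the 1st, so the 2nd Wednesday is the 8th — 2001-08-08.
That is not after 2001-08-28, so look at September 2001.
September 2001 starts on a Saturday; its first Wednesday is the 5th, so the 2nd Wednesday is the 12th — 2001-09-12.

2001-09-12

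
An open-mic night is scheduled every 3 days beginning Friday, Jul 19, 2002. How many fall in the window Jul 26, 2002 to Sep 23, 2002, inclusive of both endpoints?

20

Occurrences land 3·i days after Jul 19, 2002 for i = 0, 1, 2, …
Jul 26, 2002 is 7 days after the start; 7 ÷ 3 = 2 remainder 1; since the remainder is 1, round up to i = 3. First occurrence in the window: #4 on Jul 28, 2002 (3×3 = 9 days in).
Sep 23, 2002 is 66 days after the start; 66 ÷ 3 = 22 remainder 0. Last occurrence in the window: #23 on Sep 23, 2002.
Occurrences #4 through #23: 20 in total.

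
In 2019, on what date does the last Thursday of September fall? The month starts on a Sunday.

September 2019 begins on a Sunday, so the first Thursday is September 5 (4 days later).
September 2019 has 30 days. Adding weeks: 5, 12, 19, 26 — the last one ≤ 30 is the 26th.

September 26, 2019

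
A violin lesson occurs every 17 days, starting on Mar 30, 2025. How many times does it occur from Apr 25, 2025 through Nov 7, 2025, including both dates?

12

Occurrences land 17·i days after Mar 30, 2025 for i = 0, 1, 2, …
Apr 25, 2025 is 26 days after the start; 26 ÷ 17 = 1 remainder 9; since the remainder is 9, round up to i = 2. First occurrence in the window: #3 on May 3, 2025 (2×17 = 34 days in).
Nov 7, 2025 is 222 days after the start; 222 ÷ 17 = 13 remainder 1. Last occurrence in the window: #14 on Nov 6, 2025.
Occurrences #3 through #14: 12 in total.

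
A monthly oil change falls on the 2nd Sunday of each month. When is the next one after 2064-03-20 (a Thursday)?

March 2064 starts on a Saturday; its first Sunday is the 2nd, so the 2nd Sunday is the 9th — 2064-03-09.
That is not after 2064-03-20, so look at April 2064.
April 2064 starts on a Tuesday; its first Sunday is the 6th, so the 2nd Sunday is the 13th — 2064-04-13.

2064-04-13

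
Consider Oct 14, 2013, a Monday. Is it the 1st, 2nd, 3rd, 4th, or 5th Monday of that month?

2nd

Day 14 falls in week ⌈14/7⌉ of the month.
Days 1–7 hold the 1st Monday, 8–14 the 2nd, 15–21 the 3rd, 22–28 the 4th, 29–31 the 5th.
14 is in the range for the 2nd.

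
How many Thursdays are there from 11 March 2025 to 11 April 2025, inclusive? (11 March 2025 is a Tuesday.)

5

11 March 2025 is a Tuesday; the first Thursday on or after it is 13 March 2025 (2 days later).
From 13 March 2025 to 11 April 2025: 18 + 11 = 29 days (rest of March, April).
29 ÷ 7 = 4 full weeks with remainder 1, so 4 more Thursdays after the first → 5.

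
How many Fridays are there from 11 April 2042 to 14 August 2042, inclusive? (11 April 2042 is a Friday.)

11 April 2042 is a Friday; the first Friday on or after it is 11 April 2042.
From 11 April 2042 to 14 August 2042: 19 + 31 + 30 + 31 + 14 = 125 days (rest of April, May, June, July, August).
125 ÷ 7 = 17 full weeks with remainder 6, so 17 more Fridays after the first → 18.

18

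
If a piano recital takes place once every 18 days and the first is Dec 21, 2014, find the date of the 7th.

The 7th occurrence is 6 intervals after the first: 6 × 18 = 108 days after Dec 21, 2014.
Dec has 31 days — 10 days to the end of Dec leaves 98.
Jan has 31 days (67 left).
Feb has 28 days (39 left).
Mar has 31 days (8 left).
8 days into Apr → Apr 8, 2015.

Apr 8, 2015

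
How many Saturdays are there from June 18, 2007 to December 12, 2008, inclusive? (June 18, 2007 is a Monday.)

77

June 18, 2007 is a Monday; the first Saturday on or after it is June 23, 2007 (5 days later).
From June 23, 2007 to December 12, 2008: 191 + 347 = 538 days (rest of 2007, to December 12, 2008 in 2008).
538 ÷ 7 = 76 full weeks with remainder 6, so 76 more Saturdays after the first → 77.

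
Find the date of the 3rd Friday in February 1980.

15 February 1980

February 1980 begins on a Friday, so the first Friday is February 1.
The 3rd Friday is 2 weeks later: 1 + 14 = 15.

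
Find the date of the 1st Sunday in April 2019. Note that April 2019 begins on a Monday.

7 April 2019

April 2019 begins on a Monday, so the first Sunday is April 7 (6 days later).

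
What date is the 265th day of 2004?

Sep 21, 2004

Jan has 31 days (265 − 31 = 234 remain).
Feb has 29 days (234 − 29 = 205 remain).
Mar has 31 days (205 − 31 = 174 remain).
Apr has 30 days (174 − 30 = 144 remain).
May has 31 days (144 − 31 = 113 remain).
Jun has 30 days (113 − 30 = 83 remain).
Jul has 31 days (83 − 31 = 52 remain).
Aug has 31 days (52 − 31 = 21 remain).
21 into Sep → Sep 21.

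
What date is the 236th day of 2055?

Jan has 31 days (236 − 31 = 205 remain).
Feb has 28 days (205 − 28 = 177 remain).
Mar has 31 days (177 − 31 = 146 remain).
Apr has 30 days (146 − 30 = 116 remain).
May has 31 days (116 − 31 = 85 remain).
Jun has 30 days (85 − 30 = 55 remain).
Jul has 31 days (55 − 31 = 24 remain).
24 into Aug → Aug 24.

Aug 24, 2055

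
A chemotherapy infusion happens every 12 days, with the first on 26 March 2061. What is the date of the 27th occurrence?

The 27th occurrence is 26 intervals after the first: 26 × 12 = 312 days after 26 March 2061.
March has 31 days — 5 days to the end of March leaves 307.
April has 30 days (277 left).
May has 31 days (246 left).
June has 30 days (216 left).
July has 31 days (185 left).
August has 31 days (154 left).
September has 30 days (124 left).
October has 31 days (93 left).
November has 30 days (63 left).
December has 31 days (32 left).
January has 31 days (1 left).
1 day into February → 1 February 2062.

1 February 2062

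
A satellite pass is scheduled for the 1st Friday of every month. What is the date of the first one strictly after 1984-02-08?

February 1984 starts on a Wednesday, so its 1st Friday is 1984-02-03 (2 days in).
That is not after 1984-02-08, so look at March 1984.
March 1984 starts on a Thursday, so its 1st Friday is 1984-03-02 (1 day in).

1984-03-02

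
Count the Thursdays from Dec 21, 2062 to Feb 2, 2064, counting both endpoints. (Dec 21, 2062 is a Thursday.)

Dec 21, 2062 is a Thursday; the first Thursday on or after it is Dec 21, 2062.
From Dec 21, 2062 to Feb 2, 2064: 10 + 365 + 33 = 408 days (rest of 2062, 2063, to Feb 2, 2064 in 2064).
408 ÷ 7 = 58 full weeks with remainder 2, so 58 more Thursdays after the first → 59.

59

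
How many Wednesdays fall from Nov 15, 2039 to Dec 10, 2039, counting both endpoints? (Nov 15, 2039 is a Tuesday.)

4

Nov 15, 2039 is a Tuesday; the first Wednesday on or after it is Nov 16, 2039 (1 day later).
From Nov 16, 2039 to Dec 10, 2039: 14 + 10 = 24 days (rest of Nov, Dec).
24 ÷ 7 = 3 full weeks with remainder 3, so 3 more Wednesdays after the first → 4.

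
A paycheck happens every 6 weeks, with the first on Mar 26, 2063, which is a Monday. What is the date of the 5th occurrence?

Sep 10, 2063

The 5th occurrence is 4 intervals after the first: 4 × 42 = 168 days after Mar 26, 2063.
Mar has 31 days — 5 days to the end of Mar leaves 163.
Apr has 30 days (133 left).
May has 31 days (102 left).
Jun has 30 days (72 left).
Jul has 31 days (41 left).
Aug has 31 days (10 left).
10 days into Sep → Sep 10, 2063.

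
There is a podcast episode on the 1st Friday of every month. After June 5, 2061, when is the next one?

July 1, 2061

June 2061 starts on a Wednesday, so its 1st Friday is June 3, 2061 (2 days in).
That is not after June 5, 2061, so look at July 2061.
July 2061 starts on a Friday, so its 1st Friday is July 1, 2061.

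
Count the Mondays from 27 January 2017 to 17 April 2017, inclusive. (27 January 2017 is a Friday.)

27 January 2017 is a Friday; the first Monday on or after it is 30 January 2017 (3 days later).
From 30 January 2017 to 17 April 2017: 1 + 28 + 31 + 17 = 77 days (rest of January, February, March, April).
77 ÷ 7 = 11 full weeks with remainder 0, so 11 more Mondays after the first → 12.

12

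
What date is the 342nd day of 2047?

December 8, 2047

January has 31 days (342 − 31 = 311 remain).
February has 28 days (311 − 28 = 283 remain).
March has 31 days (283 − 31 = 252 remain).
April has 30 days (252 − 30 = 222 remain).
May has 31 days (222 − 31 = 191 remain).
June has 30 days (191 − 30 = 161 remain).
July has 31 days (161 − 31 = 130 remain).
August has 31 days (130 − 31 = 99 remain).
September has 30 days (99 − 30 = 69 remain).
October has 31 days (69 − 31 = 38 remain).
November has 30 days (38 − 30 = 8 remain).
8 into December → December 8.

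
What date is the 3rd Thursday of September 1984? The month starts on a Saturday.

1984-09-20

September 1984 begins on a Saturday, so the first Thursday is September 6 (5 days later).
The 3rd Thursday is 2 weeks later: 6 + 14 = 20.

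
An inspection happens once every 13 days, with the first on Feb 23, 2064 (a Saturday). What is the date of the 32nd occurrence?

Apr 1, 2065

The 32nd occurrence is 31 intervals after the first: 31 × 13 = 403 days after Feb 23, 2064.
Feb has 29 days — 6 days to the end of Feb leaves 397.
Mar has 31 days (366 left).
Apr has 30 days (336 left).
May has 31 days (305 left).
Jun has 30 days (275 left).
Jul has 31 days (244 left).
Aug has 31 days (213 left).
Sep has 30 days (183 left).
Oct has 31 days (152 left).
Nov has 30 days (122 left).
Dec has 31 days (91 left).
Jan has 31 days (60 left).
Feb has 28 days (32 left).
Mar has 31 days (1 left).
1 day into Apr → Apr 1, 2065.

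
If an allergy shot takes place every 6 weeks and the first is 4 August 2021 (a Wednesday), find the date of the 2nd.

15 September 2021

The 2nd occurrence is 1 interval after the first: 1 × 42 = 42 days after 4 August 2021.
August has 31 days — 27 days to the end of August leaves 15.
15 days into September → 15 September 2021.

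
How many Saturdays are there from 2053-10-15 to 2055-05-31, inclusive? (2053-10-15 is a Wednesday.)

2053-10-15 is a Wednesday; the first Saturday on or after it is 2053-10-18 (3 days later).
From 2053-10-18 to 2055-05-31: 74 + 365 + 151 = 590 days (rest of 2053, 2054, to 2055-05-31 in 2055).
590 ÷ 7 = 84 full weeks with remainder 2, so 84 more Saturdays after the first → 85.

85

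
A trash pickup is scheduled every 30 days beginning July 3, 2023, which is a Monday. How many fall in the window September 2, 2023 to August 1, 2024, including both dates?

Occurrences land 30·i days after July 3, 2023 for i = 0, 1, 2, …
September 2, 2023 is 61 days after the start; 61 ÷ 30 = 2 remainder 1; since the remainder is 1, round up to i = 3. First occurrence in the window: #4 on October 1, 2023 (3×30 = 90 days in).
August 1, 2024 is 395 days after the start; 395 ÷ 30 = 13 remainder 5. Last occurrence in the window: #14 on July 27, 2024.
Occurrences #4 through #14: 11 in total.

11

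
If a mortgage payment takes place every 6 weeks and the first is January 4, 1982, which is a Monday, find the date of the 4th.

The 4th occurrence is 3 intervals after the first: 3 × 42 = 126 days after January 4, 1982.
January has 31 days — 27 days to the end of January leaves 99.
February has 28 days (71 left).
March has 31 days (40 left).
April has 30 days (10 left).
10 days into May → May 10, 1982.

May 10, 1982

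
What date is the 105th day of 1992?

January has 31 days (105 − 31 = 74 remain).
February has 29 days (74 − 29 = 45 remain).
March has 31 days (45 − 31 = 14 remain).
14 into April → April 14.

April 14, 1992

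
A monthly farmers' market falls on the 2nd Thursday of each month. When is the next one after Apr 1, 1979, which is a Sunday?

Apr 12, 1979

Apr 1979 starts on a Sunday; its first Thursday is the 5th, so the 2nd Thursday is the 12th — Apr 12, 1979.
Apr 12, 1979 is after Apr 1, 1979, so that is the next one.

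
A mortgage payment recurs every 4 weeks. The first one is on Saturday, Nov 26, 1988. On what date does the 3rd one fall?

Jan 21, 1989

The 3rd occurrence is 2 intervals after the first: 2 × 28 = 56 days after Nov 26, 1988.
Nov has 30 days — 4 days to the end of Nov leaves 52.
Dec has 31 days (21 left).
21 days into Jan → Jan 21, 1989.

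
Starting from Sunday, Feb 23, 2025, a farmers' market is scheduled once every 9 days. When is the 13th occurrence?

Jun 11, 2025

The 13th occurrence is 12 intervals after the first: 12 × 9 = 108 days after Feb 23, 2025.
Feb has 28 days — 5 days to the end of Feb leaves 103.
Mar has 31 days (72 left).
Apr has 30 days (42 left).
May has 31 days (11 left).
11 days into Jun → Jun 11, 2025.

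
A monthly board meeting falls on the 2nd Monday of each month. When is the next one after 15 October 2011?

October 2011 starts on a Saturday; its first Monday is the 3rd, so the 2nd Monday is the 10th — 10 October 2011.
That is not after 15 October 2011, so look at November 2011.
November 2011 starts on a Tuesday; its first Monday is the 7th, so the 2nd Monday is the 14th — 14 November 2011.

14 November 2011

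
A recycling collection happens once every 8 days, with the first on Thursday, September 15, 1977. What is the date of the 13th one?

December 20, 1977

The 13th occurrence is 12 intervals after the first: 12 × 8 = 96 days after September 15, 1977.
September has 30 days — 15 days to the end of September leaves 81.
October has 31 days (50 left).
November has 30 days (20 left).
20 days into December → December 20, 1977.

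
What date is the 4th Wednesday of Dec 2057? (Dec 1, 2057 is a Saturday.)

Dec 2057 begins on a Saturday, so the first Wednesday is Dec 5 (4 days later).
The 4th Wednesday is 3 weeks later: 5 + 21 = 26.

Dec 26, 2057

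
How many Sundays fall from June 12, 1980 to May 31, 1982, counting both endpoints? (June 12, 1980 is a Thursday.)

June 12, 1980 is a Thursday; the first Sunday on or after it is June 15, 1980 (3 days later).
From June 15, 1980 to May 31, 1982: 199 + 365 + 151 = 715 days (rest of 1980, 1981, to May 31, 1982 in 1982).
715 ÷ 7 = 102 full weeks with remainder 1, so 102 more Sundays after the first → 103.

103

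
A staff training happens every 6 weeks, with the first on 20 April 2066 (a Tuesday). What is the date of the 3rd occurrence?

13 July 2066

The 3rd occurrence is 2 intervals after the first: 2 × 42 = 84 days after 20 April 2066.
April has 30 days — 10 days to the end of April leaves 74.
May has 31 days (43 left).
June has 30 days (13 left).
13 days into July → 13 July 2066.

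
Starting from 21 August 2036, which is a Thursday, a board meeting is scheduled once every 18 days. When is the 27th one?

The 27th occurrence is 26 intervals after the first: 26 × 18 = 468 days after 21 August 2036.
August has 31 days — 10 days to the end of August leaves 458.
From end of August to end of 2036 is 122 days (336 left).
January has 31 days (305 left).
February has 28 days (277 left).
March has 31 days (246 left).
April has 30 days (216 left).
May has 31 days (185 left).
June has 30 days (155 left).
July has 31 days (124 left).
August has 31 days (93 left).
September has 30 days (63 left).
October has 31 days (32 left).
November has 30 days (2 left).
2 days into December → 2 December 2037.

2 December 2037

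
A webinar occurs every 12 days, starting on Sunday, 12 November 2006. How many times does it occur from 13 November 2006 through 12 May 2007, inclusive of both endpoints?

Occurrences land 12·i days after 12 November 2006 for i = 0, 1, 2, …
13 November 2006 is 1 day after the start; 1 ÷ 12 = 0 remainder 1; since the remainder is 1, round up to i = 1. First occurrence in the window: #2 on 24 November 2006 (1×12 = 12 days in).
12 May 2007 is 181 days after the start; 181 ÷ 12 = 15 remainder 1. Last occurrence in the window: #16 on 11 May 2007.
Occurrences #2 through #16: 15 in total.

15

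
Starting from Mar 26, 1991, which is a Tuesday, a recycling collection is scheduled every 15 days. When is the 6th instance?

The 6th occurrence is 5 intervals after the first: 5 × 15 = 75 days after Mar 26, 1991.
Mar has 31 days — 5 days to the end of Mar leaves 70.
Apr has 30 days (40 left).
May has 31 days (9 left).
9 days into Jun → Jun 9, 1991.

Jun 9, 1991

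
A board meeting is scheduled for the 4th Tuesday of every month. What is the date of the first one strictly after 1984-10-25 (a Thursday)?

1984-11-27

October 1984 starts on a Monday; its first Tuesday is the 2nd, so the 4th Tuesday is the 23rd — 1984-10-23.
That is not after 1984-10-25, so look at November 1984.
November 1984 starts on a Thursday; its first Tuesday is the 6th, so the 4th Tuesday is the 27th — 1984-11-27.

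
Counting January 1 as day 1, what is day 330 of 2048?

Nov 25, 2048

Jan has 31 days (330 − 31 = 299 remain).
Feb has 29 days (299 − 29 = 270 remain).
Mar has 31 days (270 − 31 = 239 remain).
Apr has 30 days (239 − 30 = 209 remain).
May has 31 days (209 − 31 = 178 remain).
Jun has 30 days (178 − 30 = 148 remain).
Jul has 31 days (148 − 31 = 117 remain).
Aug has 31 days (117 − 31 = 86 remain).
Sep has 30 days (86 − 30 = 56 remain).
Oct has 31 days (56 − 31 = 25 remain).
25 into Nov → Nov 25.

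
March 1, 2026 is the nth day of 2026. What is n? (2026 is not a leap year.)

Days in months before March: 31 + 28 = 59.
Plus 1 day into March → day 60.

60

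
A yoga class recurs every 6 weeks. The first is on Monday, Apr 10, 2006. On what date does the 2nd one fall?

The 2nd occurrence is 1 interval after the first: 1 × 42 = 42 days after Apr 10, 2006.
Apr has 30 days — 20 days to the end of Apr leaves 22.
22 days into May → May 22, 2006.

May 22, 2006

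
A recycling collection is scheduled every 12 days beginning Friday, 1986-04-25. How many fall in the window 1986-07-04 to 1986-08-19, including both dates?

4

Occurrences land 12·i days after 1986-04-25 for i = 0, 1, 2, …
1986-07-04 is 70 days after the start; 70 ÷ 12 = 5 remainder 10; since the remainder is 10, round up to i = 6. First occurrence in the window: #7 on 1986-07-06 (6×12 = 72 days in).
1986-08-19 is 116 days after the start; 116 ÷ 12 = 9 remainder 8. Last occurrence in the window: #10 on 1986-08-11.
Occurrences #7 through #10: 4 in total.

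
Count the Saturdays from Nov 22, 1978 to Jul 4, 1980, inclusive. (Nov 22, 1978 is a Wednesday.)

84

Nov 22, 1978 is a Wednesday; the first Saturday on or after it is Nov 25, 1978 (3 days later).
From Nov 25, 1978 to Jul 4, 1980: 36 + 365 + 186 = 587 days (rest of 1978, 1979, to Jul 4, 1980 in 1980).
587 ÷ 7 = 83 full weeks with remainder 6, so 83 more Saturdays after the first → 84.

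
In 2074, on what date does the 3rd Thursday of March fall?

15 March 2074

The first Thursday of March 2074 is March 1.
The 3rd Thursday is 2 weeks later: 1 + 14 = 15.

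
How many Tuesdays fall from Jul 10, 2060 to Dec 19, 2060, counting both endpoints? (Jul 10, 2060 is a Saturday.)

Jul 10, 2060 is a Saturday; the first Tuesday on or after it is Jul 13, 2060 (3 days later).
From Jul 13, 2060 to Dec 19, 2060: 18 + 31 + 30 + 31 + 30 + 19 = 159 days (rest of Jul, Aug, Sep, Oct, Nov, Dec).
159 ÷ 7 = 22 full weeks with remainder 5, so 22 more Tuesdays after the first → 23.

23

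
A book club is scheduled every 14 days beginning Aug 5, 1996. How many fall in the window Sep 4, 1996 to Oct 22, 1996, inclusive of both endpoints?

Occurrences land 14·i days after Aug 5, 1996 for i = 0, 1, 2, …
Sep 4, 1996 is 30 days after the start; 30 ÷ 14 = 2 remainder 2; since the remainder is 2, round up to i = 3. First occurrence in the window: #4 on Sep 16, 1996 (3×14 = 42 days in).
Oct 22, 1996 is 78 days after the start; 78 ÷ 14 = 5 remainder 8. Last occurrence in the window: #6 on Oct 14, 1996.
Occurrences #4 through #6: 3 in total.

3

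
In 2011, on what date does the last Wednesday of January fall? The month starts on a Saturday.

January 2011 begins on a Saturday, so the first Wednesday is January 5 (4 days later).
January 2011 has 31 days. Adding weeks: 5, 12, 19, 26 — the last one ≤ 31 is the 26th.

January 26, 2011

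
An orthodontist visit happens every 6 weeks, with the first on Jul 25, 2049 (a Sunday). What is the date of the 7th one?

Apr 3, 2050

The 7th occurrence is 6 intervals after the first: 6 × 42 = 252 days after Jul 25, 2049.
Jul has 31 days — 6 days to the end of Jul leaves 246.
Aug has 31 days (215 left).
Sep has 30 days (185 left).
Oct has 31 days (154 left).
Nov has 30 days (124 left).
Dec has 31 days (93 left).
Jan has 31 days (62 left).
Feb has 28 days (34 left).
Mar has 31 days (3 left).
3 days into Apr → Apr 3, 2050.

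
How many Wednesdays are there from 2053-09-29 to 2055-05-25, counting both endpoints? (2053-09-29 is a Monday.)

86

2053-09-29 is a Monday; the first Wednesday on or after it is 2053-10-01 (2 days later).
From 2053-10-01 to 2055-05-25: 91 + 365 + 145 = 601 days (rest of 2053, 2054, to 2055-05-25 in 2055).
601 ÷ 7 = 85 full weeks with remainder 6, so 85 more Wednesdays after the first → 86.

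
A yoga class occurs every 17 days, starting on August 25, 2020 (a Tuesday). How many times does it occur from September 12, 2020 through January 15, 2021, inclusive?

7

Occurrences land 17·i days after August 25, 2020 for i = 0, 1, 2, …
September 12, 2020 is 18 days after the start; 18 ÷ 17 = 1 remainder 1; since the remainder is 1, round up to i = 2. First occurrence in the window: #3 on September 28, 2020 (2×17 = 34 days in).
January 15, 2021 is 143 days after the start; 143 ÷ 17 = 8 remainder 7. Last occurrence in the window: #9 on January 8, 2021.
Occurrences #3 through #9: 7 in total.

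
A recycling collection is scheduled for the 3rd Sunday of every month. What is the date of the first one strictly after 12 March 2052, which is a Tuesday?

March 2052 starts on a Friday; its first Sunday is the 3rd, so the 3rd Sunday is the 17th — 17 March 2052.
17 March 2052 is after 12 March 2052, so that is the next one.

17 March 2052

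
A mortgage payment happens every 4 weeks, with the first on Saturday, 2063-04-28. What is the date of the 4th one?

2063-07-21

The 4th occurrence is 3 intervals after the first: 3 × 28 = 84 days after 2063-04-28.
April has 30 days — 2 days to the end of April leaves 82.
May has 31 days (51 left).
June has 30 days (21 left).
21 days into July → 2063-07-21.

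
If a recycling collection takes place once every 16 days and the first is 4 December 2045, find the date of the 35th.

The 35th occurrence is 34 intervals after the first: 34 × 16 = 544 days after 4 December 2045.
December has 31 days — 27 days to the end of December leaves 517.
2046 has 365 days (152 left).
January has 31 days (121 left).
February has 28 days (93 left).
March has 31 days (62 left).
April has 30 days (32 left).
May has 31 days (1 left).
1 day into June → 1 June 2047.

1 June 2047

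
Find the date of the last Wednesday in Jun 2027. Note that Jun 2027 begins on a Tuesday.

Jun 30, 2027

Jun 2027 begins on a Tuesday, so the first Wednesday is Jun 2 (1 day later).
Jun 2027 has 30 days. Adding weeks: 2, 9, 16, 23, 30 — the last one ≤ 30 is the 30th.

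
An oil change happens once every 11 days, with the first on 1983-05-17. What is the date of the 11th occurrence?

1983-09-04

The 11th occurrence is 10 intervals after the first: 10 × 11 = 110 days after 1983-05-17.
May has 31 days — 14 days to the end of May leaves 96.
June has 30 days (66 left).
July has 31 days (35 left).
August has 31 days (4 left).
4 days into September → 1983-09-04.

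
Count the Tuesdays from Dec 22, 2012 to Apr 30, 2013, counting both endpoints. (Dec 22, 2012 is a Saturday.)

19

Dec 22, 2012 is a Saturday; the first Tuesday on or after it is Dec 25, 2012 (3 days later).
From Dec 25, 2012 to Apr 30, 2013: 6 + 31 + 28 + 31 + 30 = 126 days (rest of Dec, Jan, Feb, Mar, Apr).
126 ÷ 7 = 18 full weeks with remainder 0, so 18 more Tuesdays after the first → 19.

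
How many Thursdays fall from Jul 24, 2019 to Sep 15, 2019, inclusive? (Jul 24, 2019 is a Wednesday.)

8

Jul 24, 2019 is a Wednesday; the first Thursday on or after it is Jul 25, 2019 (1 day later).
From Jul 25, 2019 to Sep 15, 2019: 6 + 31 + 15 = 52 days (rest of Jul, Aug, Sep).
52 ÷ 7 = 7 full weeks with remainder 3, so 7 more Thursdays after the first → 8.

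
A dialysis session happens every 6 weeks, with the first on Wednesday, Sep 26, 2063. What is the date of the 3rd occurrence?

Dec 19, 2063

The 3rd occurrence is 2 intervals after the first: 2 × 42 = 84 days after Sep 26, 2063.
Sep has 30 days — 4 days to the end of Sep leaves 80.
Oct has 31 days (49 left).
Nov has 30 days (19 left).
19 days into Dec → Dec 19, 2063.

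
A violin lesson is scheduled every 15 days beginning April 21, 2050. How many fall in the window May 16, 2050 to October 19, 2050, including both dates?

Occurrences land 15·i days after April 21, 2050 for i = 0, 1, 2, …
May 16, 2050 is 25 days after the start; 25 ÷ 15 = 1 remainder 10; since the remainder is 10, round up to i = 2. First occurrence in the window: #3 on May 21, 2050 (2×15 = 30 days in).
October 19, 2050 is 181 days after the start; 181 ÷ 15 = 12 remainder 1. Last occurrence in the window: #13 on October 18, 2050.
Occurrences #3 through #13: 11 in total.

11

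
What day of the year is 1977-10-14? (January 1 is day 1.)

287

Days in months before October: 31 + 28 + 31 + 30 + 31 + 30 + 31 + 31 + 30 = 273.
Plus 14 days into October → day 287.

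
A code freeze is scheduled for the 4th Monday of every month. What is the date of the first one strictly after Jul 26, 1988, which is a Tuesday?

Jul 1988 starts on a Friday; its first Monday is the 4th, so the 4th Monday is the 25th — Jul 25, 1988.
That is not after Jul 26, 1988, so look at Aug 1988.
Aug 1988 starts on a Monday; its first Monday is the 1st, so the 4th Monday is the 22nd — Aug 22, 1988.

Aug 22, 1988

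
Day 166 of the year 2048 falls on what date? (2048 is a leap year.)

Jun 14, 2048

Jan has 31 days (166 − 31 = 135 remain).
Feb has 29 days (135 − 29 = 106 remain).
Mar has 31 days (106 − 31 = 75 remain).
Apr has 30 days (75 − 30 = 45 remain).
May has 31 days (45 − 31 = 14 remain).
14 into Jun → Jun 14.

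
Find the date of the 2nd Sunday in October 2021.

October 10, 2021

October 2021 begins on a Friday, so the first Sunday is October 3 (2 days later).
The 2nd Sunday is 1 weeks later: 3 + 7 = 10.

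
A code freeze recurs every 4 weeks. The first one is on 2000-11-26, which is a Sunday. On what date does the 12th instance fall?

The 12th occurrence is 11 intervals after the first: 11 × 28 = 308 days after 2000-11-26.
November has 30 days — 4 days to the end of November leaves 304.
December has 31 days (273 left).
January has 31 days (242 left).
February has 28 days (214 left).
March has 31 days (183 left).
April has 30 days (153 left).
May has 31 days (122 left).
June has 30 days (92 left).
July has 31 days (61 left).
August has 31 days (30 left).
30 days into September → 2001-09-30.

2001-09-30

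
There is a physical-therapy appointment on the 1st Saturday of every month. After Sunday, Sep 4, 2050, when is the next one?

Sep 2050 starts on a Thursday, so its 1st Saturday is Sep 3, 2050 (2 days in).
That is not after Sep 4, 2050, so look at Oct 2050.
Oct 2050 starts on a Saturday, so its 1st Saturday is Oct 1, 2050.

Oct 1, 2050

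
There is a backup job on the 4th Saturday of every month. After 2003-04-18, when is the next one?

April 2003 starts on a Tuesday; its first Saturday is the 5th, so the 4th Saturday is the 26th — 2003-04-26.
2003-04-26 is after 2003-04-18, so that is the next one.

2003-04-26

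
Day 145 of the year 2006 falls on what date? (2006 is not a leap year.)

25 May 2006

January has 31 days (145 − 31 = 114 remain).
February has 28 days (114 − 28 = 86 remain).
March has 31 days (86 − 31 = 55 remain).
April has 30 days (55 − 30 = 25 remain).
25 into May → May 25.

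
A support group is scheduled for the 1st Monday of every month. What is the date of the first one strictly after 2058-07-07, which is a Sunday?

2058-08-05

July 2058 starts on a Monday, so its 1st Monday is 2058-07-01.
That is not after 2058-07-07, so look at August 2058.
August 2058 starts on a Thursday, so its 1st Monday is 2058-08-05 (4 days in).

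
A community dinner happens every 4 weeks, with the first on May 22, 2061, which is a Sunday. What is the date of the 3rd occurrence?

The 3rd occurrence is 2 intervals after the first: 2 × 28 = 56 days after May 22, 2061.
May has 31 days — 9 days to the end of May leaves 47.
Jun has 30 days (17 left).
17 days into Jul → Jul 17, 2061.

Jul 17, 2061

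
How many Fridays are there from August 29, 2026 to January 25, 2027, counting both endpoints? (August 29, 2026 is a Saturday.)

August 29, 2026 is a Saturday; the first Friday on or after it is September 4, 2026 (6 days later).
From September 4, 2026 to January 25, 2027: 26 + 31 + 30 + 31 + 25 = 143 days (rest of September, October, November, December, January).
143 ÷ 7 = 20 full weeks with remainder 3, so 20 more Fridays after the first → 21.

21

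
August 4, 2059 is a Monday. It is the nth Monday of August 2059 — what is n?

1st

Day 4 falls in week ⌈4/7⌉ of the month.
Days 1–7 hold the 1st Monday, 8–14 the 2nd, 15–21 the 3rd, 22–28 the 4th, 29–31 the 5th.
4 is in the range for the 1st.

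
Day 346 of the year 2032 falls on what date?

Jan has 31 days (346 − 31 = 315 remain).
Feb has 29 days (315 − 29 = 286 remain).
Mar has 31 days (286 − 31 = 255 remain).
Apr has 30 days (255 − 30 = 225 remain).
May has 31 days (225 − 31 = 194 remain).
Jun has 30 days (194 − 30 = 164 remain).
Jul has 31 days (164 − 31 = 133 remain).
Aug has 31 days (133 − 31 = 102 remain).
Sep has 30 days (102 − 30 = 72 remain).
Oct has 31 days (72 − 31 = 41 remain).
Nov has 30 days (41 − 30 = 11 remain).
11 into Dec → Dec 11.

Dec 11, 2032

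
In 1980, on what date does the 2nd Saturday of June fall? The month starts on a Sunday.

June 14, 1980

June 1980 begins on a Sunday, so the first Saturday is June 7 (6 days later).
The 2nd Saturday is 1 weeks later: 7 + 7 = 14.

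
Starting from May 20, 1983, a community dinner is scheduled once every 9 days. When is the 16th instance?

The 16th occurrence is 15 intervals after the first: 15 × 9 = 135 days after May 20, 1983.
May has 31 days — 11 days to the end of May leaves 124.
June has 30 days (94 left).
July has 31 days (63 left).
August has 31 days (32 left).
September has 30 days (2 left).
2 days into October → October 2, 1983.

October 2, 1983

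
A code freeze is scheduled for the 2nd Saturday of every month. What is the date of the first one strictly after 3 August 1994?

August 1994 starts on a Monday; its first Saturday is the 6th, so the 2nd Saturday is the 13th — 13 August 1994.
13 August 1994 is after 3 August 1994, so that is the next one.

13 August 1994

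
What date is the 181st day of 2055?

January has 31 days (181 − 31 = 150 remain).
February has 28 days (150 − 28 = 122 remain).
March has 31 days (122 − 31 = 91 remain).
April has 30 days (91 − 30 = 61 remain).
May has 31 days (61 − 31 = 30 remain).
30 into June → June 30.

June 30, 2055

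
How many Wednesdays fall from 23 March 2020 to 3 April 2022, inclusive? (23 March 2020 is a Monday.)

23 March 2020 is a Monday; the first Wednesday on or after it is 25 March 2020 (2 days later).
From 25 March 2020 to 3 April 2022: 281 + 365 + 93 = 739 days (rest of 2020, 2021, to 3 April 2022 in 2022).
739 ÷ 7 = 105 full weeks with remainder 4, so 105 more Wednesdays after the first → 106.

106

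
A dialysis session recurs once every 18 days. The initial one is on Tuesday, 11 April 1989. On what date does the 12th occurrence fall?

The 12th occurrence is 11 intervals after the first: 11 × 18 = 198 days after 11 April 1989.
April has 30 days — 19 days to the end of April leaves 179.
May has 31 days (148 left).
June has 30 days (118 left).
July has 31 days (87 left).
August has 31 days (56 left).
September has 30 days (26 left).
26 days into October → 26 October 1989.

26 October 1989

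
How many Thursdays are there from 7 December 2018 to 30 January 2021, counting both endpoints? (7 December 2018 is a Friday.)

112

7 December 2018 is a Friday; the first Thursday on or after it is 13 December 2018 (6 days later).
From 13 December 2018 to 30 January 2021: 18 + 365 + 366 + 30 = 779 days (rest of 2018, 2019, 2020, to 30 January 2021 in 2021).
779 ÷ 7 = 111 full weeks with remainder 2, so 111 more Thursdays after the first → 112.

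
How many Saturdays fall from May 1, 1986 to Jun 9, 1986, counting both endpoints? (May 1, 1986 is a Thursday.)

May 1, 1986 is a Thursday; the first Saturday on or after it is May 3, 1986 (2 days later).
From May 3, 1986 to Jun 9, 1986: 28 + 9 = 37 days (rest of May, Jun).
37 ÷ 7 = 5 full weeks with remainder 2, so 5 more Saturdays after the first → 6.

6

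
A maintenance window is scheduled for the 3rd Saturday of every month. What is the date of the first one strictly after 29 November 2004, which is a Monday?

November 2004 starts on a Monday; its first Saturday is the 6th, so the 3rd Saturday is the 20th — 20 November 2004.
That is not after 29 November 2004, so look at December 2004.
December 2004 starts on a Wednesday; its first Saturday is the 4th, so the 3rd Saturday is the 18th — 18 December 2004.

18 December 2004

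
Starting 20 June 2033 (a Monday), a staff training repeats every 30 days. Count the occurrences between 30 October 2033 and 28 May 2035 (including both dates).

19

Occurrences land 30·i days after 20 June 2033 for i = 0, 1, 2, …
30 October 2033 is 132 days after the start; 132 ÷ 30 = 4 remainder 12; since the remainder is 12, round up to i = 5. First occurrence in the window: #6 on 17 November 2033 (5×30 = 150 days in).
28 May 2035 is 707 days after the start; 707 ÷ 30 = 23 remainder 17. Last occurrence in the window: #24 on 11 May 2035.
Occurrences #6 through #24: 19 in total.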